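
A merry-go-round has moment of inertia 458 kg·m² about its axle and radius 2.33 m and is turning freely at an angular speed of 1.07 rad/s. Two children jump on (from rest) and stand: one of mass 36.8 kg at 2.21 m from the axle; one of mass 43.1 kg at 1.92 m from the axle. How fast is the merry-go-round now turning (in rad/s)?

ω_f ≈ 0.615 rad/s

No external torque acts about the axle; L_before = L_after.
Added inertia Σmr² = (36.8)(2.21)² + (43.1)(1.92)² = 338.6 kg·m²; I_f = 458.0 + 338.6 = 796.6 kg·m².
ω_f = I_p ω_i / I_f = (458.0)(1.07) / 796.6 = 0.6152 rad/s.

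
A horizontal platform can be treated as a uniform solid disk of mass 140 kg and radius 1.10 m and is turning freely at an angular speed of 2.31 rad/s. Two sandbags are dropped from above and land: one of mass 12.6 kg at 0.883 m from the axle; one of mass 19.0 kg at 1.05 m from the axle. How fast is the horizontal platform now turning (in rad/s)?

The added mass arrives with no angular momentum about the axle, and any external torque about the axle is negligible, so the system's angular momentum is conserved.
I_p = ½(140)(1.10)² = 84.70 kg·m².
Added inertia Σmr² = (12.6)(0.883)² + (19.0)(1.05)² = 30.77 kg·m²; I_f = 84.70 + 30.77 = 115.5 kg·m².
ω_f = I_p ω_i / I_f = (84.70)(2.31) / 115.5 = 1.694 rad/s.

ω_f ≈ 1.69 rad/s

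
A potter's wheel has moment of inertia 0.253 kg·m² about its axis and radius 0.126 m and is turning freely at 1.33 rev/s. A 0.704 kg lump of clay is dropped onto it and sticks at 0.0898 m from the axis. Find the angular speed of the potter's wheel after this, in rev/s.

No external torque acts about the axis; L_before = L_after.
Added inertia Σmr² = (0.704)(0.0898)² = 0.005677 kg·m²; I_f = 0.2530 + 0.005677 = 0.2587 kg·m².
ω_f = I_p ω_i / I_f = (0.2530)(1.33) / 0.2587 = 1.301 rev/s.

ω_f ≈ 1.30 rev/s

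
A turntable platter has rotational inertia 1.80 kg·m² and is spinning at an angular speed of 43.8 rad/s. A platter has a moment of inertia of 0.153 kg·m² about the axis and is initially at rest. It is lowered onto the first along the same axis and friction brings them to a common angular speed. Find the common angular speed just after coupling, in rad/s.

The coupling torques are internal; angular momentum about the shared axis is conserved.
Taking A's sense as positive: L = (1.800)(43.8) = 78.84 kg·m²·rad/s.
Combined I = 1.800 + 0.1530 = 1.953 kg·m².
ω_f = L / I = 78.84 / 1.953 = 40.37 rad/s.

|ω_f| ≈ 40.4 rad/s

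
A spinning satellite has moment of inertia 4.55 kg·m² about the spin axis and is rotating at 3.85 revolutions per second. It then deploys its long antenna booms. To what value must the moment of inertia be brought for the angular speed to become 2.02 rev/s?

With no external torque about the axis, L is conserved: I₁ω₁ = I₂ω₂.
I₂ = I₁ω₁ / ω₂ = (4.55)(3.85) / (2.02) = 8.672 kg·m².

I₂ ≈ 8.67 kg·m²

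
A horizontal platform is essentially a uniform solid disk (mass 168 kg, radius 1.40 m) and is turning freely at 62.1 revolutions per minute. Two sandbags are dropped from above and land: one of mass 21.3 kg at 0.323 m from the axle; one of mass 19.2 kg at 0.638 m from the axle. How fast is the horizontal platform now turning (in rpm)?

ω_f ≈ 58.5 rpm

No external torque acts about the axle; L_before = L_after.
I_p = ½(168)(1.40)² = 164.6 kg·m².
Added inertia Σmr² = (21.3)(0.323)² + (19.2)(0.638)² = 10.04 kg·m²; I_f = 164.6 + 10.04 = 174.7 kg·m².
ω_f = I_p ω_i / I_f = (164.6)(62.1) / 174.7 = 58.53 rpm.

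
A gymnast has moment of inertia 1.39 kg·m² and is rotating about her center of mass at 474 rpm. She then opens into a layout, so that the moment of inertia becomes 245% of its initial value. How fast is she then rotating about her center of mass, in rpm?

ω₂ ≈ 193 rpm

With no external torque about the axis, L is conserved: I₁ω₁ = I₂ω₂.
I₂ = 2.45 × 1.39 = 3.405 kg·m².
ω₂ = I₁ω₁ / I₂ = (1.390)(474 rpm) / (3.405) = 193.5 rpm.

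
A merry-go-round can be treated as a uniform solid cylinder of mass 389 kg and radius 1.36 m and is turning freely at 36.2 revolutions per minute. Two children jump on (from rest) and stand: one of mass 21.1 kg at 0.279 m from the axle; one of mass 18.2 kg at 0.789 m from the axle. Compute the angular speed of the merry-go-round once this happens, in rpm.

ω_f ≈ 34.9 rpm

The added mass arrives with no angular momentum about the axle, and any external torque about the axle is negligible, so the system's angular momentum is conserved.
I_p = ½(389)(1.36)² = 359.7 kg·m².
Added inertia Σmr² = (21.1)(0.279)² + (18.2)(0.789)² = 12.97 kg·m²; I_f = 359.7 + 12.97 = 372.7 kg·m².
ω_f = I_p ω_i / I_f = (359.7)(36.2) / 372.7 = 34.94 rpm.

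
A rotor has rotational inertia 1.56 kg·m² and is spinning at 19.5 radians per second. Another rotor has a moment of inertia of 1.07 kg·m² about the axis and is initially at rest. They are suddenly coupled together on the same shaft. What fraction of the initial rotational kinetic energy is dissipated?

No external torque acts about the common axis, so total angular momentum is conserved.
Taking A's sense as positive: L = (1.560)(19.5) = 30.42 kg·m²·rad/s.
Combined I = 1.560 + 1.070 = 2.630 kg·m².
ω_f = L / I = 30.42 / 2.630 = 11.57 rad/s.
KE_i = ½ΣIω² = 296.6 J; KE_f = ½(2.630)(11.57)² = 175.9 J.
Fraction dissipated = (KE_i − KE_f)/KE_i = 0.4068.

fraction ≈ 0.407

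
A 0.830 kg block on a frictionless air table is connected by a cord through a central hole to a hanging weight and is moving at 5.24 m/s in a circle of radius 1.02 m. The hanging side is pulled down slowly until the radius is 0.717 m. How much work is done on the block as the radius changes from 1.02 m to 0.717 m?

Central (radial) force ⇒ zero torque about the center ⇒ m v r is constant.
v₂ = v₁ r₁ / r₂ = (5.24)(1.02) / (0.717) = 7.454 m/s.
W = ΔKE = ½m(v₂² − v₁²) = 11.67 J.

W ≈ 11.7 J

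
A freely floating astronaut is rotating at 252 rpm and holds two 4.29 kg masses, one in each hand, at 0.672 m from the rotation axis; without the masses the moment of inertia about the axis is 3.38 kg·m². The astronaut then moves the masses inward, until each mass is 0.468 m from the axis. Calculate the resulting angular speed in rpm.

With no external torque about the axis, L is conserved: I₁ω₁ = I₂ω₂.
I₁ = 3.38 + 2(4.29)(0.672)² = 7.255 kg·m²; I₂ = 3.38 + 2(4.29)(0.468)² = 5.259 kg·m².
ω₂ = I₁ω₁ / I₂ = (7.255)(252 rpm) / (5.259) = 347.6 rpm.

ω₂ ≈ 348 rpm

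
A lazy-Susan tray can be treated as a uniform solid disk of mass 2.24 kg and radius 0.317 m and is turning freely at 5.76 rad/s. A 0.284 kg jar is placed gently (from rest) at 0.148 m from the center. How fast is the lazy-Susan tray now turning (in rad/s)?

No external torque acts about the center; L_before = L_after.
I_p = ½(2.24)(0.317)² = 0.1125 kg·m².
Added inertia Σmr² = (0.284)(0.148)² = 0.006221 kg·m²; I_f = 0.1125 + 0.006221 = 0.1188 kg·m².
ω_f = I_p ω_i / I_f = (0.1125)(5.76) / 0.1188 = 5.458 rad/s.

ω_f ≈ 5.46 rad/s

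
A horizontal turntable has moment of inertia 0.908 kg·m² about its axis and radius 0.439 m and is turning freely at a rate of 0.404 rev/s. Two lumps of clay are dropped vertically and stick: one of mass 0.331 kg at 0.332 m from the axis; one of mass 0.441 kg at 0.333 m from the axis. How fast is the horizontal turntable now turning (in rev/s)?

ω_f ≈ 0.369 rev/s

The added mass arrives with no angular momentum about the axis, and any external torque about the axis is negligible, so the system's angular momentum is conserved.
Added inertia Σmr² = (0.331)(0.332)² + (0.441)(0.333)² = 0.08539 kg·m²; I_f = 0.9080 + 0.08539 = 0.9934 kg·m².
ω_f = I_p ω_i / I_f = (0.9080)(0.404) / 0.9934 = 0.3693 rev/s.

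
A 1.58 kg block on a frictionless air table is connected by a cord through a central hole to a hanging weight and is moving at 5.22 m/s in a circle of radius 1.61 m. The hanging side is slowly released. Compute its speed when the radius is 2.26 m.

v₂ ≈ 3.72 m/s

Central (radial) force ⇒ zero torque about the center ⇒ m v r is constant.
v₂ = v₁ r₁ / r₂ = (5.22)(1.61) / (2.26) = 3.719 m/s.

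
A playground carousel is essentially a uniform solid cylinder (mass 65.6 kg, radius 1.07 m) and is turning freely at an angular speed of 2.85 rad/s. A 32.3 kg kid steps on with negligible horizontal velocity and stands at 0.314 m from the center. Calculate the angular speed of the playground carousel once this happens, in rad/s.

No external torque acts about the center; L_before = L_after.
I_p = ½(65.6)(1.07)² = 37.55 kg·m².
Added inertia Σmr² = (32.3)(0.314)² = 3.185 kg·m²; I_f = 37.55 + 3.185 = 40.74 kg·m².
ω_f = I_p ω_i / I_f = (37.55)(2.85) / 40.74 = 2.627 rad/s.

ω_f ≈ 2.63 rad/s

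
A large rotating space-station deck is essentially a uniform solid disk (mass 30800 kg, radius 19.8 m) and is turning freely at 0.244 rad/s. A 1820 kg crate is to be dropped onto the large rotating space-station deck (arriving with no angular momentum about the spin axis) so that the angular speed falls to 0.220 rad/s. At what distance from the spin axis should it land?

r ≈ 19.0 m

The added mass arrives with no angular momentum about the spin axis, and any external torque about the spin axis is negligible, so the system's angular momentum is conserved.
I_p = ½(30800)(19.8)² = 6.037e+06 kg·m².
I_p ω_i = (I_p + m r²) ω_f ⇒ m r² = I_p(ω_i/ω_f − 1) = 6.037e+06(0.244/0.220 − 1) = 6.586e+05 kg·m².
r = √(6.586e+05/1820) = 19.02 m.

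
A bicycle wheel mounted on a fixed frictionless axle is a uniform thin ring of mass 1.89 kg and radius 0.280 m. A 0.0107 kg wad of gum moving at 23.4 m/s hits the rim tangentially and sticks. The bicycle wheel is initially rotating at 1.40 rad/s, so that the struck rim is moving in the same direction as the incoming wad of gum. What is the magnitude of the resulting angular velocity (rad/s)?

About the axle the impulsive forces during the collision are internal, so angular momentum about that axis is conserved.
I_p = (1.89)(0.280)² = 0.1482 kg·m². Taking the sense of the wad of gum's angular momentum as positive, L_{wad} = m v R = (0.0107)(23.4)(0.280) = 0.07011 kg·m²/s.
L_i = +I_p ω_p + m v R = +(0.1482)(1.40) + 0.07011 = 0.2776 kg·m²/s.
After sticking, I_f = I_p + m R² = 0.1482 + (0.0107)(0.280)² = 0.1490 kg·m².
ω_f = L_i / I_f = 0.2776 / 0.1490 = 1.863 rad/s.

|ω_f| ≈ 1.86 rad/s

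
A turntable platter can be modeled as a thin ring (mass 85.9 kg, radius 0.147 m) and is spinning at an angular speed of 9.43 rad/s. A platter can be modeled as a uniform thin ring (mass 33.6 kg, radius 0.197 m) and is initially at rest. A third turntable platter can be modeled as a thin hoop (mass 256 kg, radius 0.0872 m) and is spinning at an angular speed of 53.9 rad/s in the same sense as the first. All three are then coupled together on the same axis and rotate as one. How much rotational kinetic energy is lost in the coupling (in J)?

ΔKE lost ≈ 1440 J

The coupling torques are internal; angular momentum about the shared axis is conserved.
Moments of inertia: I_A = (85.9)(0.147)² = 1.856 kg·m²; I_B = (33.6)(0.197)² = 1.304 kg·m²; I_C = (256)(0.0872)² = 1.947 kg·m².
Taking A's sense as positive: L = (1.856)(9.43) + (1.947)(53.9) = 122.4 kg·m²·rad/s.
Combined I = 1.856 + 1.304 + 1.947 = 5.107 kg·m².
ω_f = L / I = 122.4 / 5.107 = 23.97 rad/s.
KE_i = ½ΣIω² = 2910 J; KE_f = ½(5.107)(23.97)² = 1467 J.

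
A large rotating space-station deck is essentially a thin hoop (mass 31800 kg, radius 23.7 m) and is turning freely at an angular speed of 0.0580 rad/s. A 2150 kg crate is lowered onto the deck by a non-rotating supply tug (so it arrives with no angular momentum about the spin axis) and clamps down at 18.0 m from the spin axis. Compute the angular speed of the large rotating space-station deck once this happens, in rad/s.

No external torque acts about the spin axis; L_before = L_after.
I_p = (31800)(23.7)² = 1.786e+07 kg·m².
Added inertia Σmr² = (2150)(18.0)² = 6.966e+05 kg·m²; I_f = 1.786e+07 + 6.966e+05 = 1.856e+07 kg·m².
ω_f = I_p ω_i / I_f = (1.786e+07)(0.0580) / 1.856e+07 = 0.05582 rad/s.

ω_f ≈ 0.0558 rad/s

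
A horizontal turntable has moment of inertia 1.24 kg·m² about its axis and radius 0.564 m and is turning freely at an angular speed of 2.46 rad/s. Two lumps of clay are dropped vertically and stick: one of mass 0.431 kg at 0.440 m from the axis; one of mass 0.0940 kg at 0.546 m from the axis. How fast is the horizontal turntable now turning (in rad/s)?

No external torque acts about the axis; L_before = L_after.
Added inertia Σmr² = (0.431)(0.440)² + (0.0940)(0.546)² = 0.1115 kg·m²; I_f = 1.240 + 0.1115 = 1.351 kg·m².
ω_f = I_p ω_i / I_f = (1.240)(2.46) / 1.351 = 2.257 rad/s.

ω_f ≈ 2.26 rad/s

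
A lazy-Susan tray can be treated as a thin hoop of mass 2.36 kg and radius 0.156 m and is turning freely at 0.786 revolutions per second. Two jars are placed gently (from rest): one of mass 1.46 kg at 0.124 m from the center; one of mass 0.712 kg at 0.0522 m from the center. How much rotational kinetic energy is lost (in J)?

energy lost ≈ 0.209 J

No external torque acts about the center; L_before = L_after.
I_p = (2.36)(0.156)² = 0.05743 kg·m².
Added inertia Σmr² = (1.46)(0.124)² + (0.712)(0.0522)² = 0.02439 kg·m²; I_f = 0.05743 + 0.02439 = 0.08182 kg·m².
ω_f = I_p ω_i / I_f = (0.05743)(0.786) / 0.08182 = 0.5517 rev/s.
KE_i = ½(0.05743)(4.939 rad/s)² = 0.7004 J; KE_f = ½(0.08182)(3.467)² = 0.4916 J.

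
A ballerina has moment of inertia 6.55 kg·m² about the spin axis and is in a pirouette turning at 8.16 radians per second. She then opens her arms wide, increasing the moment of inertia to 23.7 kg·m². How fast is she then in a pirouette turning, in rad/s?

ω₂ ≈ 2.26 rad/s

No external torque acts about the spin axis, so angular momentum is conserved.
ω₂ = I₁ω₁ / I₂ = (6.550)(8.16 rad/s) / (23.70) = 2.255 rad/s.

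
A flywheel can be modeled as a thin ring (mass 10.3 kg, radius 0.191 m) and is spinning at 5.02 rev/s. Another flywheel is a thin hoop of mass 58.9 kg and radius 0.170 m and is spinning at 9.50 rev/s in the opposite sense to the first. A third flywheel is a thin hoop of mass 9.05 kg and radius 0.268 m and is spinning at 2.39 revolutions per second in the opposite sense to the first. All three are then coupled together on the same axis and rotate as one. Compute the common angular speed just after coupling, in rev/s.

|ω_f| ≈ 5.81 rev/s

No external torque acts about the common axis, so total angular momentum is conserved.
Moments of inertia: I_A = (10.3)(0.191)² = 0.3758 kg·m²; I_B = (58.9)(0.170)² = 1.702 kg·m²; I_C = (9.05)(0.268)² = 0.6500 kg·m².
Taking A's sense as positive: L = (0.3758)(5.02) − (1.702)(9.50) − (0.6500)(2.39) = -15.84 kg·m²·rev/s.
Combined I = 0.3758 + 1.702 + 0.6500 = 2.728 kg·m².
ω_f = L / I = -15.84 / 2.728 = -5.806 rev/s.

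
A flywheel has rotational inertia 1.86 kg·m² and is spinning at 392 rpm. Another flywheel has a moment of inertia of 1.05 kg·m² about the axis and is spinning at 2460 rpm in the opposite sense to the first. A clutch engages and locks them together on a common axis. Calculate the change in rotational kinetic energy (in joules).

The coupling torques are internal; angular momentum about the shared axis is conserved.
Taking A's sense as positive: L = (1.860)(392) − (1.050)(2460) = -1854 kg·m²·rpm.
Combined I = 1.860 + 1.050 = 2.910 kg·m².
ω_f = L / I = -1854 / 2.910 = -637.1 rpm.
KE_i = ½ΣIω² = 36410 J; KE_f = ½(2.910)(66.71)² = 6476 J.

ΔKE ≈ -29900 J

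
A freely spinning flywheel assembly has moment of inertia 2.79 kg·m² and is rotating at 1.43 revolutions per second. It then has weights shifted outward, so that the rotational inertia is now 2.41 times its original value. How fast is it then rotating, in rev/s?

With no external torque about the axis, L is conserved: I₁ω₁ = I₂ω₂.
I₂ = 2.41 × 2.79 = 6.724 kg·m².
ω₂ = I₁ω₁ / I₂ = (2.790)(1.43 rev/s) / (6.724) = 0.5934 rev/s.

ω₂ ≈ 0.593 rev/s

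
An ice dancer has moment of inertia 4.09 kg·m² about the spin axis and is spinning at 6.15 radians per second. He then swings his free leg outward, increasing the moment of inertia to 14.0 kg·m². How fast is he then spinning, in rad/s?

ω₂ ≈ 1.80 rad/s

With no external torque about the axis, L is conserved: I₁ω₁ = I₂ω₂.
ω₂ = I₁ω₁ / I₂ = (4.090)(6.15 rad/s) / (14.00) = 1.797 rad/s.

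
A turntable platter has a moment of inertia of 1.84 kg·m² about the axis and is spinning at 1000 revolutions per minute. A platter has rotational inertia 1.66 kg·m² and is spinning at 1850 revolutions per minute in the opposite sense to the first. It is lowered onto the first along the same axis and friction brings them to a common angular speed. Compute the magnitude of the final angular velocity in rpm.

|ω_f| ≈ 352 rpm

The coupling torques are internal; angular momentum about the shared axis is conserved.
Taking A's sense as positive: L = (1.840)(1000) − (1.660)(1850) = -1231 kg·m²·rpm.
Combined I = 1.840 + 1.660 = 3.500 kg·m².
ω_f = L / I = -1231 / 3.500 = -351.7 rpm.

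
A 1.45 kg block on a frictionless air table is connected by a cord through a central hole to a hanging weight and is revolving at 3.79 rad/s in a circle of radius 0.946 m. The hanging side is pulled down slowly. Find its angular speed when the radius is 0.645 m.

ω₂ ≈ 8.15 rad/s

No torque about the axis ⇒ m r₁² ω₁ = m r₂² ω₂.
ω₂ = ω₁ (r₁/r₂)² = (3.79)(0.946/0.645)² = 8.153 rad/s.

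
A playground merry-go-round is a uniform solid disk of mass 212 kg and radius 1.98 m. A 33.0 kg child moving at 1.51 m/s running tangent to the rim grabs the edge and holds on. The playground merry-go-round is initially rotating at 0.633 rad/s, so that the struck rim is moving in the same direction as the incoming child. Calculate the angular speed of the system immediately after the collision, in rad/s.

|ω_f| ≈ 0.664 rad/s

About the axle the impulsive forces during the collision are internal, so angular momentum about that axis is conserved.
I_p = ½(212)(1.98)² = 415.6 kg·m². Taking the sense of the child's angular momentum as positive, L_{child} = m v R = (33.0)(1.51)(1.98) = 98.66 kg·m²/s.
L_i = +I_p ω_p + m v R = +(415.6)(0.633) + 98.66 = 361.7 kg·m²/s.
After sticking, I_f = I_p + m R² = 415.6 + (33.0)(1.98)² = 544.9 kg·m².
ω_f = L_i / I_f = 361.7 / 544.9 = 0.6638 rad/s.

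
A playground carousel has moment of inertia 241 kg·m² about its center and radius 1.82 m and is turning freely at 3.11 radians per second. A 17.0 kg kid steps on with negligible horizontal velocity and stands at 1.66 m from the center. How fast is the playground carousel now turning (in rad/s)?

ω_f ≈ 2.60 rad/s

No external torque acts about the center; L_before = L_after.
Added inertia Σmr² = (17.0)(1.66)² = 46.85 kg·m²; I_f = 241.0 + 46.85 = 287.8 kg·m².
ω_f = I_p ω_i / I_f = (241.0)(3.11) / 287.8 = 2.604 rad/s.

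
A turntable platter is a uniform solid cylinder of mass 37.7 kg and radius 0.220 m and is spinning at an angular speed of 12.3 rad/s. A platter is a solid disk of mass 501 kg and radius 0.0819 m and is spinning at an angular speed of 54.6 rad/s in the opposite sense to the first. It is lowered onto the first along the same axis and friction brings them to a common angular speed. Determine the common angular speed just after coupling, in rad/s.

The coupling torques are internal; angular momentum about the shared axis is conserved.
Moments of inertia: I_A = ½(37.7)(0.220)² = 0.9123 kg·m²; I_B = ½(501)(0.0819)² = 1.680 kg·m².
Taking A's sense as positive: L = (0.9123)(12.3) − (1.680)(54.6) = -80.52 kg·m²·rad/s.
Combined I = 0.9123 + 1.680 = 2.593 kg·m².
ω_f = L / I = -80.52 / 2.593 = -31.06 rad/s.

|ω_f| ≈ 31.1 rad/s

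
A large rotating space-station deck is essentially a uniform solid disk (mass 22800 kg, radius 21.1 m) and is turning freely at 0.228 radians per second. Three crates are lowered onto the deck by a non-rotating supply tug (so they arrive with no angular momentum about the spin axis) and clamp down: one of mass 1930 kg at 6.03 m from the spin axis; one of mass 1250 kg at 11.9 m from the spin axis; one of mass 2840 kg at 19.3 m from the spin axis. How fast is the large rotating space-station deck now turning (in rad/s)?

ω_f ≈ 0.181 rad/s

The added mass arrives with no angular momentum about the spin axis, and any external torque about the spin axis is negligible, so the system's angular momentum is conserved.
I_p = ½(22800)(21.1)² = 5.075e+06 kg·m².
Added inertia Σmr² = (1930)(6.03)² + (1250)(11.9)² + (2840)(19.3)² = 1.305e+06 kg·m²; I_f = 5.075e+06 + 1.305e+06 = 6.380e+06 kg·m².
ω_f = I_p ω_i / I_f = (5.075e+06)(0.228) / 6.380e+06 = 0.1814 rad/s.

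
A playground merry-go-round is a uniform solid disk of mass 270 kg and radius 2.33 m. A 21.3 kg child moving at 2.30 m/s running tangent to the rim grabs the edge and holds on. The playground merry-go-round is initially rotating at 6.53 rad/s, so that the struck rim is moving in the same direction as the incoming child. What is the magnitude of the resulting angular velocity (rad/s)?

The axle reaction passes through the axle and exerts no torque about it; angular momentum about the axle is conserved through the impact.
I_p = ½(270)(2.33)² = 732.9 kg·m². Taking the sense of the child's angular momentum as positive, L_{child} = m v R = (21.3)(2.30)(2.33) = 114.1 kg·m²/s.
L_i = +I_p ω_p + m v R = +(732.9)(6.53) + 114.1 = 4900 kg·m²/s.
After sticking, I_f = I_p + m R² = 732.9 + (21.3)(2.33)² = 848.5 kg·m².
ω_f = L_i / I_f = 4900 / 848.5 = 5.775 rad/s.

|ω_f| ≈ 5.77 rad/s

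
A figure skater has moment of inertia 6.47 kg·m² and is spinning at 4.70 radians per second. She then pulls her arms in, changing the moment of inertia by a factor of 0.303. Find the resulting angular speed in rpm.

With no external torque about the axis, L is conserved: I₁ω₁ = I₂ω₂.
I₂ = 0.303 × 6.47 = 1.960 kg·m².
ω₂ = I₁ω₁ / I₂ = (6.470)(4.70 rad/s) / (1.960) = 15.51 rad/s = 148.1 rpm.

ω₂ ≈ 148 rpm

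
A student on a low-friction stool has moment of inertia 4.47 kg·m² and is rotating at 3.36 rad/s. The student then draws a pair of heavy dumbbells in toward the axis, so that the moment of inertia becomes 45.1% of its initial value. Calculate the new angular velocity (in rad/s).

Angular momentum about the spin axis is conserved since the torque about it is zero.
I₂ = 0.451 × 4.47 = 2.016 kg·m².
ω₂ = I₁ω₁ / I₂ = (4.470)(3.36 rad/s) / (2.016) = 7.450 rad/s.

ω₂ ≈ 7.45 rad/s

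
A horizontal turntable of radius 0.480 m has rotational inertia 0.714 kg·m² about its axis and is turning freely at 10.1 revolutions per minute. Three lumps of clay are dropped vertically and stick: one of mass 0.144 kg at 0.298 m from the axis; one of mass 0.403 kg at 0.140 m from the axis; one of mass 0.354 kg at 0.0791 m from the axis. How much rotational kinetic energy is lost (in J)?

energy lost ≈ 0.0124 J

No external torque acts about the axis; L_before = L_after.
Added inertia Σmr² = (0.144)(0.298)² + (0.403)(0.140)² + (0.354)(0.0791)² = 0.02290 kg·m²; I_f = 0.7140 + 0.02290 = 0.7369 kg·m².
ω_f = I_p ω_i / I_f = (0.7140)(10.1) / 0.7369 = 9.786 rpm.
KE_i = ½(0.7140)(1.058 rad/s)² = 0.3994 J; KE_f = ½(0.7369)(1.025)² = 0.3870 J.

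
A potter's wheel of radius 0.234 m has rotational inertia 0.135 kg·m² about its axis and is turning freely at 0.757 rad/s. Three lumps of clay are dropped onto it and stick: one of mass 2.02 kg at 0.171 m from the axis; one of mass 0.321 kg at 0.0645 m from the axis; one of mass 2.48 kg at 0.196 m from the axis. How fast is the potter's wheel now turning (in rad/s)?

ω_f ≈ 0.352 rad/s

No external torque acts about the axis; L_before = L_after.
Added inertia Σmr² = (2.02)(0.171)² + (0.321)(0.0645)² + (2.48)(0.196)² = 0.1557 kg·m²; I_f = 0.1350 + 0.1557 = 0.2907 kg·m².
ω_f = I_p ω_i / I_f = (0.1350)(0.757) / 0.2907 = 0.3516 rad/s.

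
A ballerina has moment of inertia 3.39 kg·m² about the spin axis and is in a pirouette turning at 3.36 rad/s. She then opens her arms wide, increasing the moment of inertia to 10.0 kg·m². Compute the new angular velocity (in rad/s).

ω₂ ≈ 1.14 rad/s

No external torque acts about the spin axis, so angular momentum is conserved.
ω₂ = I₁ω₁ / I₂ = (3.390)(3.36 rad/s) / (10.00) = 1.139 rad/s.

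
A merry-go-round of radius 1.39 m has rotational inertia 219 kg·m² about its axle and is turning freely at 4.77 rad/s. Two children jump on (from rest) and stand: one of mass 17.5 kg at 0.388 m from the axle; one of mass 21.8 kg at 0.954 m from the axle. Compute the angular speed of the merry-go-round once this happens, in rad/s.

No external torque acts about the axle; L_before = L_after.
Added inertia Σmr² = (17.5)(0.388)² + (21.8)(0.954)² = 22.48 kg·m²; I_f = 219.0 + 22.48 = 241.5 kg·m².
ω_f = I_p ω_i / I_f = (219.0)(4.77) / 241.5 = 4.326 rad/s.

ω_f ≈ 4.33 rad/s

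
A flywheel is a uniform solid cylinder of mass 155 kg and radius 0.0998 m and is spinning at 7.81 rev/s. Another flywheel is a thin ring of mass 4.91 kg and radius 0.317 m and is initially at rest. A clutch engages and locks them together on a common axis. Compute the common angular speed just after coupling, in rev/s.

|ω_f| ≈ 4.76 rev/s

The coupling torques are internal; angular momentum about the shared axis is conserved.
Moments of inertia: I_A = ½(155)(0.0998)² = 0.7719 kg·m²; I_B = (4.91)(0.317)² = 0.4934 kg·m².
Taking A's sense as positive: L = (0.7719)(7.81) = 6.029 kg·m²·rev/s.
Combined I = 0.7719 + 0.4934 = 1.265 kg·m².
ω_f = L / I = 6.029 / 1.265 = 4.765 rev/s.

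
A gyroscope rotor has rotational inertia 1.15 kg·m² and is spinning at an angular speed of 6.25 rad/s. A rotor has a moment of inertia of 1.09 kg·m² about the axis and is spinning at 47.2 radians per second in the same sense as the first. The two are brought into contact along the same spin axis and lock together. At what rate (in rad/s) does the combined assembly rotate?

No external torque acts about the common axis, so total angular momentum is conserved.
Taking A's sense as positive: L = (1.150)(6.25) + (1.090)(47.2) = 58.64 kg·m²·rad/s.
Combined I = 1.150 + 1.090 = 2.240 kg·m².
ω_f = L / I = 58.64 / 2.240 = 26.18 rad/s.

|ω_f| ≈ 26.2 rad/s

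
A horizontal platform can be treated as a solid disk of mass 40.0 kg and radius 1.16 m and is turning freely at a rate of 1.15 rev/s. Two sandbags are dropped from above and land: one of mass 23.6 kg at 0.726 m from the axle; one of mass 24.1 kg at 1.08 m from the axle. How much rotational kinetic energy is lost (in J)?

No external torque acts about the axle; L_before = L_after.
I_p = ½(40.0)(1.16)² = 26.91 kg·m².
Added inertia Σmr² = (23.6)(0.726)² + (24.1)(1.08)² = 40.55 kg·m²; I_f = 26.91 + 40.55 = 67.46 kg·m².
ω_f = I_p ω_i / I_f = (26.91)(1.15) / 67.46 = 0.4588 rev/s.
KE_i = ½(26.91)(7.226 rad/s)² = 702.5 J; KE_f = ½(67.46)(2.883)² = 280.3 J.

energy lost ≈ 422 J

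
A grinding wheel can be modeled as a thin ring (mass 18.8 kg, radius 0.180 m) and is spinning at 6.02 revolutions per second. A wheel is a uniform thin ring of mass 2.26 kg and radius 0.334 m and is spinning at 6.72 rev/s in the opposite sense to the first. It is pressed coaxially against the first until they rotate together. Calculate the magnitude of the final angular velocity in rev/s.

The coupling torques are internal; angular momentum about the shared axis is conserved.
Moments of inertia: I_A = (18.8)(0.180)² = 0.6091 kg·m²; I_B = (2.26)(0.334)² = 0.2521 kg·m².
Taking A's sense as positive: L = (0.6091)(6.02) − (0.2521)(6.72) = 1.973 kg·m²·rev/s.
Combined I = 0.6091 + 0.2521 = 0.8612 kg·m².
ω_f = L / I = 1.973 / 0.8612 = 2.291 rev/s.

|ω_f| ≈ 2.29 rev/s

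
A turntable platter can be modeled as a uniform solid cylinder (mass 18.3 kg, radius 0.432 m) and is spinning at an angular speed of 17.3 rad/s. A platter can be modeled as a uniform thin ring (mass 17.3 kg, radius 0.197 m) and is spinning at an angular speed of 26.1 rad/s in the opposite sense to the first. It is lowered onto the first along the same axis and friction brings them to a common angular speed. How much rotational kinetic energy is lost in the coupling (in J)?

ΔKE lost ≈ 454 J

No external torque acts about the common axis, so total angular momentum is conserved.
Moments of inertia: I_A = ½(18.3)(0.432)² = 1.708 kg·m²; I_B = (17.3)(0.197)² = 0.6714 kg·m².
Taking A's sense as positive: L = (1.708)(17.3) − (0.6714)(26.1) = 12.02 kg·m²·rad/s.
Combined I = 1.708 + 0.6714 = 2.379 kg·m².
ω_f = L / I = 12.02 / 2.379 = 5.052 rad/s.
KE_i = ½ΣIω² = 484.2 J; KE_f = ½(2.379)(5.052)² = 30.36 J.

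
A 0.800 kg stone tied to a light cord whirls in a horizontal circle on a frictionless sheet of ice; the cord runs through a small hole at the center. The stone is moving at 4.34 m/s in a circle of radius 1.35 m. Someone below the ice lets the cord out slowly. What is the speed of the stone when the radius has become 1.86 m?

v₂ ≈ 3.15 m/s

Central (radial) force ⇒ zero torque about the center ⇒ m v r is constant.
v₂ = v₁ r₁ / r₂ = (4.34)(1.35) / (1.86) = 3.150 m/s.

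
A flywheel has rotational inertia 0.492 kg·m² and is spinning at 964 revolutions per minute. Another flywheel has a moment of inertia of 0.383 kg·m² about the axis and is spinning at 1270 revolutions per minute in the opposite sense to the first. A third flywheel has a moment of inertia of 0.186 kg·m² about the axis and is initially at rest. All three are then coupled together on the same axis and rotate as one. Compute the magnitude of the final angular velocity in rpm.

|ω_f| ≈ 11.4 rpm

No external torque acts about the common axis, so total angular momentum is conserved.
Taking A's sense as positive: L = (0.4920)(964) − (0.3830)(1270) = -12.12 kg·m²·rpm.
Combined I = 0.4920 + 0.3830 + 0.1860 = 1.061 kg·m².
ω_f = L / I = -12.12 / 1.061 = -11.43 rpm.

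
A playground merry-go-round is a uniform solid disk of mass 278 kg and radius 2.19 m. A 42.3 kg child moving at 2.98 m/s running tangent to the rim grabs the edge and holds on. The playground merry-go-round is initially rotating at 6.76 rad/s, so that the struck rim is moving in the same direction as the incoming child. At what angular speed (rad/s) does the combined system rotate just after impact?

|ω_f| ≈ 5.50 rad/s

The axle reaction passes through the axle and exerts no torque about it; angular momentum about the axle is conserved through the impact.
I_p = ½(278)(2.19)² = 666.7 kg·m². Taking the sense of the child's angular momentum as positive, L_{child} = m v R = (42.3)(2.98)(2.19) = 276.1 kg·m²/s.
L_i = +I_p ω_p + m v R = +(666.7)(6.76) + 276.1 = 4783 kg·m²/s.
After sticking, I_f = I_p + m R² = 666.7 + (42.3)(2.19)² = 869.5 kg·m².
ω_f = L_i / I_f = 4783 / 869.5 = 5.500 rad/s.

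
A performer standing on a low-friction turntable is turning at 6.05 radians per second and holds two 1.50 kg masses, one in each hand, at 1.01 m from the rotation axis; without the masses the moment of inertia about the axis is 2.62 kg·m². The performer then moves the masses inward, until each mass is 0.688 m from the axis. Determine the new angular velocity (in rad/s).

No external torque acts about the spin axis, so angular momentum is conserved.
I₁ = 2.62 + 2(1.50)(1.01)² = 5.680 kg·m²; I₂ = 2.62 + 2(1.50)(0.688)² = 4.040 kg·m².
ω₂ = I₁ω₁ / I₂ = (5.680)(6.05 rad/s) / (4.040) = 8.506 rad/s.

ω₂ ≈ 8.51 rad/s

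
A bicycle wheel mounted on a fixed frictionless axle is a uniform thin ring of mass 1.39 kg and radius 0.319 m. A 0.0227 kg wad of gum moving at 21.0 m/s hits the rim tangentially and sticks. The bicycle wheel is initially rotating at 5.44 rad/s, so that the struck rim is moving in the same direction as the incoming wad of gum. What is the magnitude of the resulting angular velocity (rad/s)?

About the axle the impulsive forces during the collision are internal, so angular momentum about that axis is conserved.
I_p = (1.39)(0.319)² = 0.1414 kg·m². Taking the sense of the wad of gum's angular momentum as positive, L_{wad} = m v R = (0.0227)(21.0)(0.319) = 0.1521 kg·m²/s.
L_i = +I_p ω_p + m v R = +(0.1414)(5.44) + 0.1521 = 0.9215 kg·m²/s.
After sticking, I_f = I_p + m R² = 0.1414 + (0.0227)(0.319)² = 0.1438 kg·m².
ω_f = L_i / I_f = 0.9215 / 0.1438 = 6.410 rad/s.

|ω_f| ≈ 6.41 rad/s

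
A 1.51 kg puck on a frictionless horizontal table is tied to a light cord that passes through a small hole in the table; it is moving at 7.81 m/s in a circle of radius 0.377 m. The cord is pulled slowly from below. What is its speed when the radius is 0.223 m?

Central (radial) force ⇒ zero torque about the center ⇒ m v r is constant.
v₂ = v₁ r₁ / r₂ = (7.81)(0.377) / (0.223) = 13.20 m/s.

v₂ ≈ 13.2 m/s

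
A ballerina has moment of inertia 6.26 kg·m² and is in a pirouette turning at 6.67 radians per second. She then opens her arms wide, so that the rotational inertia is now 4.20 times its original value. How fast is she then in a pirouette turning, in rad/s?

ω₂ ≈ 1.59 rad/s

With no external torque about the axis, L is conserved: I₁ω₁ = I₂ω₂.
I₂ = 4.20 × 6.26 = 26.29 kg·m².
ω₂ = I₁ω₁ / I₂ = (6.260)(6.67 rad/s) / (26.29) = 1.588 rad/s.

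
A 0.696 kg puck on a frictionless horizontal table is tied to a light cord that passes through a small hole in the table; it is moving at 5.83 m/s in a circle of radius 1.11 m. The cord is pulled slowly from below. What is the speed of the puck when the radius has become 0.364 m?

Central (radial) force ⇒ zero torque about the center ⇒ m v r is constant.
v₂ = v₁ r₁ / r₂ = (5.83)(1.11) / (0.364) = 17.78 m/s.

v₂ ≈ 17.8 m/s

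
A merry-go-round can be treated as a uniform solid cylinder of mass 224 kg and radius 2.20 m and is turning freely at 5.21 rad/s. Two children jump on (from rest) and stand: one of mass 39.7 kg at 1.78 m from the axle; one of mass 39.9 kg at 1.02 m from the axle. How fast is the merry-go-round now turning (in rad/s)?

No external torque acts about the axle; L_before = L_after.
I_p = ½(224)(2.20)² = 542.1 kg·m².
Added inertia Σmr² = (39.7)(1.78)² + (39.9)(1.02)² = 167.3 kg·m²; I_f = 542.1 + 167.3 = 709.4 kg·m².
ω_f = I_p ω_i / I_f = (542.1)(5.21) / 709.4 = 3.981 rad/s.

ω_f ≈ 3.98 rad/s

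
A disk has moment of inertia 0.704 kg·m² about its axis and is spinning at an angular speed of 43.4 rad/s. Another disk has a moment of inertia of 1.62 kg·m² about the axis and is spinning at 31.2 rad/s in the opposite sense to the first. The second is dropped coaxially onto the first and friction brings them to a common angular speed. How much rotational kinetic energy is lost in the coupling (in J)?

ΔKE lost ≈ 1370 J

No external torque acts about the common axis, so total angular momentum is conserved.
Taking A's sense as positive: L = (0.7040)(43.4) − (1.620)(31.2) = -19.99 kg·m²·rad/s.
Combined I = 0.7040 + 1.620 = 2.324 kg·m².
ω_f = L / I = -19.99 / 2.324 = -8.602 rad/s.
KE_i = ½ΣIω² = 1451 J; KE_f = ½(2.324)(8.602)² = 85.98 J.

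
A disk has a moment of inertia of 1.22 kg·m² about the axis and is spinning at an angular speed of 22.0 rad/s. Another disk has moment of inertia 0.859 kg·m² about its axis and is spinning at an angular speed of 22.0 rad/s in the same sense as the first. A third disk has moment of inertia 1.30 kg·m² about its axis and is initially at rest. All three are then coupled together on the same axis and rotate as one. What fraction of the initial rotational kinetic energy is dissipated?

No external torque acts about the common axis, so total angular momentum is conserved.
Taking A's sense as positive: L = (1.220)(22.0) + (0.8590)(22.0) = 45.74 kg·m²·rad/s.
Combined I = 1.220 + 0.8590 + 1.300 = 3.379 kg·m².
ω_f = L / I = 45.74 / 3.379 = 13.54 rad/s.
KE_i = ½ΣIω² = 503.1 J; KE_f = ½(3.379)(13.54)² = 309.6 J.
Fraction dissipated = (KE_i − KE_f)/KE_i = 0.3847.

fraction ≈ 0.385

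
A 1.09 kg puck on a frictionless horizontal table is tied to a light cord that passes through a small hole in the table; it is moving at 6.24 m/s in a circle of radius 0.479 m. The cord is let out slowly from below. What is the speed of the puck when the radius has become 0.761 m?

v₂ ≈ 3.93 m/s

The only horizontal force on the mass is along the cord (radial), so it exerts no torque about the hole and angular momentum m v r is conserved.
v₂ = v₁ r₁ / r₂ = (6.24)(0.479) / (0.761) = 3.928 m/s.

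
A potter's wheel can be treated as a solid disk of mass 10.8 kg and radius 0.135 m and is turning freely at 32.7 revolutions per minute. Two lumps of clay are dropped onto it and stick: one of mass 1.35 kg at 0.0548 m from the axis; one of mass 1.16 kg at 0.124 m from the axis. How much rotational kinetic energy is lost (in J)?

energy lost ≈ 0.105 J

The added mass arrives with no angular momentum about the axis, and any external torque about the axis is negligible, so the system's angular momentum is conserved.
I_p = ½(10.8)(0.135)² = 0.09842 kg·m².
Added inertia Σmr² = (1.35)(0.0548)² + (1.16)(0.124)² = 0.02189 kg·m²; I_f = 0.09842 + 0.02189 = 0.1203 kg·m².
ω_f = I_p ω_i / I_f = (0.09842)(32.7) / 0.1203 = 26.75 rpm.
KE_i = ½(0.09842)(3.424 rad/s)² = 0.5770 J; KE_f = ½(0.1203)(2.801)² = 0.4720 J.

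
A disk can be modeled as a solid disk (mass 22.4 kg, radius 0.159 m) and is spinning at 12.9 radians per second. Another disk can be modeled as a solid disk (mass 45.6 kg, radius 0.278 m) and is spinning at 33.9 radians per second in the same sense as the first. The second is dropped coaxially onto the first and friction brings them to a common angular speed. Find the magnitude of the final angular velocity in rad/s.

No external torque acts about the common axis, so total angular momentum is conserved.
Moments of inertia: I_A = ½(22.4)(0.159)² = 0.2831 kg·m²; I_B = ½(45.6)(0.278)² = 1.762 kg·m².
Taking A's sense as positive: L = (0.2831)(12.9) + (1.762)(33.9) = 63.39 kg·m²·rad/s.
Combined I = 0.2831 + 1.762 = 2.045 kg·m².
ω_f = L / I = 63.39 / 2.045 = 30.99 rad/s.

|ω_f| ≈ 31.0 rad/s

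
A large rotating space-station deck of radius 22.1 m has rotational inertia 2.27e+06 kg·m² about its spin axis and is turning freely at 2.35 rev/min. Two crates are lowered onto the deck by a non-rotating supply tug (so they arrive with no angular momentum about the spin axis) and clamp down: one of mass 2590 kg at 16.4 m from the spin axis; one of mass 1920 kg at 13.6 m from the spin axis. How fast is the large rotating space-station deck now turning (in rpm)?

The added mass arrives with no angular momentum about the spin axis, and any external torque about the spin axis is negligible, so the system's angular momentum is conserved.
Added inertia Σmr² = (2590)(16.4)² + (1920)(13.6)² = 1.052e+06 kg·m²; I_f = 2.270e+06 + 1.052e+06 = 3.322e+06 kg·m².
ω_f = I_p ω_i / I_f = (2.270e+06)(2.35) / 3.322e+06 = 1.606 rpm.

ω_f ≈ 1.61 rpm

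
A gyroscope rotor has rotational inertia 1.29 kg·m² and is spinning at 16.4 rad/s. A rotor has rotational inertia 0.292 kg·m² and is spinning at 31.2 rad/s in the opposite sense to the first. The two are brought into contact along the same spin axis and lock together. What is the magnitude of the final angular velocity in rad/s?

The coupling torques are internal; angular momentum about the shared axis is conserved.
Taking A's sense as positive: L = (1.290)(16.4) − (0.2920)(31.2) = 12.05 kg·m²·rad/s.
Combined I = 1.290 + 0.2920 = 1.582 kg·m².
ω_f = L / I = 12.05 / 1.582 = 7.614 rad/s.

|ω_f| ≈ 7.61 rad/s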